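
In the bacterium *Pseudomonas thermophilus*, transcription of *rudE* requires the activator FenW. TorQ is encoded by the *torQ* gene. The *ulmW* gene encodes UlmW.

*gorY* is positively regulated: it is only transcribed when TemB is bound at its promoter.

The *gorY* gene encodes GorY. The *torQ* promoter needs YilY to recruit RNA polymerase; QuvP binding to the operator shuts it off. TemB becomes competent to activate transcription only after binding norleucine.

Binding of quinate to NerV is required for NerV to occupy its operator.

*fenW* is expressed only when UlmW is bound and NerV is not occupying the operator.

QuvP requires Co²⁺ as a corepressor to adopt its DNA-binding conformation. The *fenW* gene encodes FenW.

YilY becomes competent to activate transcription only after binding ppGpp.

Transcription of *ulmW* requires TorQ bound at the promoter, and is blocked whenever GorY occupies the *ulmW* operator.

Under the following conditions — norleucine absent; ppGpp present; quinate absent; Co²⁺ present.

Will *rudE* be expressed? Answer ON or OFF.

Norleucine is absent, so TemB is inactive.
Required activator TemB is absent, so *gorY* is not transcribed.
So GorY is not produced.
ppGpp is present, so YilY is active.
Co²⁺ is present, so QuvP is active.
With repressor QuvP bound, *torQ* is not transcribed.
So TorQ is not produced.
Required activator TorQ is absent, so *ulmW* is not transcribed.
So UlmW is not produced.
Quinate is absent, so NerV is inactive.
Required activator UlmW is absent, so *fenW* is not transcribed.
So FenW is not produced.
Required activator FenW is absent, so *rudE* is not transcribed.

OFF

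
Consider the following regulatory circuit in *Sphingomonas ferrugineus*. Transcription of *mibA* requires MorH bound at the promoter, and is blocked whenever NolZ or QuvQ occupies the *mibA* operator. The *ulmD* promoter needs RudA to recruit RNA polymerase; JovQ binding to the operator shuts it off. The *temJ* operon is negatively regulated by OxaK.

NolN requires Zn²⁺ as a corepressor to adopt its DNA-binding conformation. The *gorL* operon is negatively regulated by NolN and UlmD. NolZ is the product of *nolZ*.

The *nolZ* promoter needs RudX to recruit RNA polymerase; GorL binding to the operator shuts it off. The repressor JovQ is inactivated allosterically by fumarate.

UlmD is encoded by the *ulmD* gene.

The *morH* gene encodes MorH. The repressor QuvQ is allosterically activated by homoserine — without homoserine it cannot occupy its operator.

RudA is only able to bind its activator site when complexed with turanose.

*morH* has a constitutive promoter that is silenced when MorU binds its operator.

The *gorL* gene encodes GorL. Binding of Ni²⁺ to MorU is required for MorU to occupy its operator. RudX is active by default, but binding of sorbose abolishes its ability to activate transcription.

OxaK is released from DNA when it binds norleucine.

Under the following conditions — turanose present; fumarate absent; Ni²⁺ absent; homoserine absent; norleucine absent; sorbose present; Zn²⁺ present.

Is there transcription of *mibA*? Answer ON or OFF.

Ni²⁺ is absent, so MorU is inactive.
With no repressor bound, *morH* is transcribed.
So MorH is produced and active.
Sorbose is present, so RudX is inactive.
Zn²⁺ is present, so NolN is active.
Fumarate is absent, so JovQ is active.
Turanose is present, so RudA is active.
With repressor JovQ bound, *ulmD* is not transcribed.
So UlmD is not produced.
With repressor NolN bound, *gorL* is not transcribed.
So GorL is not produced.
Required activator RudX is absent, so *nolZ* is not transcribed.
So NolZ is not produced.
Homoserine is absent, so QuvQ is inactive.
No repressor is bound and MorH is active, so *mibA* is transcribed.

ON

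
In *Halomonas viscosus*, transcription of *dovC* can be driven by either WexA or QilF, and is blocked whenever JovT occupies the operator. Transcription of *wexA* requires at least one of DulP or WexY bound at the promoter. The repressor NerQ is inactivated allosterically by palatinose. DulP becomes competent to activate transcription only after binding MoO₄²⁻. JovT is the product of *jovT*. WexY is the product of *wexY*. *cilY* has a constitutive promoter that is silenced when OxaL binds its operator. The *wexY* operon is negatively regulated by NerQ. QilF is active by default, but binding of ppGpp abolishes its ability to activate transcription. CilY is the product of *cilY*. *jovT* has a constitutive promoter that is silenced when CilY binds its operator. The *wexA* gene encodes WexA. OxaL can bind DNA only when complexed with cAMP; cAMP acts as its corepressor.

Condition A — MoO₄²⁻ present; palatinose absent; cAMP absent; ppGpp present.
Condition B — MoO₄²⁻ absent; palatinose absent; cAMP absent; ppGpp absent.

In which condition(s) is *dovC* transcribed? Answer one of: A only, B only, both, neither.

both

Condition A:
MoO₄²⁻ is present, so DulP is active.
Palatinose is absent, so NerQ is active.
With repressor NerQ bound, *wexY* is not transcribed.
So WexY is not produced.
Activator DulP is present, so *wexA* is transcribed.
So WexA is produced and active.
cAMP is absent, so OxaL is inactive.
With no repressor bound, *cilY* is transcribed.
So CilY is produced and active.
With repressor CilY bound, *jovT* is not transcribed.
So JovT is not produced.
ppGpp is present, so QilF is inactive.
Activator WexA is present, so *dovC* is transcribed.
→ *dovC* is ON in A.
Condition B:
MoO₄²⁻ is absent, so DulP is inactive.
Palatinose is absent, so NerQ is active.
With repressor NerQ bound, *wexY* is not transcribed.
So WexY is not produced.
No activator is available at the *wexA* promoter, so *wexA* is not transcribed.
So WexA is not produced.
cAMP is absent, so OxaL is inactive.
With no repressor bound, *cilY* is transcribed.
So CilY is produced and active.
With repressor CilY bound, *jovT* is not transcribed.
So JovT is not produced.
ppGpp is absent, so QilF is active.
Activator QilF is present, so *dovC* is transcribed.
→ *dovC* is ON in B.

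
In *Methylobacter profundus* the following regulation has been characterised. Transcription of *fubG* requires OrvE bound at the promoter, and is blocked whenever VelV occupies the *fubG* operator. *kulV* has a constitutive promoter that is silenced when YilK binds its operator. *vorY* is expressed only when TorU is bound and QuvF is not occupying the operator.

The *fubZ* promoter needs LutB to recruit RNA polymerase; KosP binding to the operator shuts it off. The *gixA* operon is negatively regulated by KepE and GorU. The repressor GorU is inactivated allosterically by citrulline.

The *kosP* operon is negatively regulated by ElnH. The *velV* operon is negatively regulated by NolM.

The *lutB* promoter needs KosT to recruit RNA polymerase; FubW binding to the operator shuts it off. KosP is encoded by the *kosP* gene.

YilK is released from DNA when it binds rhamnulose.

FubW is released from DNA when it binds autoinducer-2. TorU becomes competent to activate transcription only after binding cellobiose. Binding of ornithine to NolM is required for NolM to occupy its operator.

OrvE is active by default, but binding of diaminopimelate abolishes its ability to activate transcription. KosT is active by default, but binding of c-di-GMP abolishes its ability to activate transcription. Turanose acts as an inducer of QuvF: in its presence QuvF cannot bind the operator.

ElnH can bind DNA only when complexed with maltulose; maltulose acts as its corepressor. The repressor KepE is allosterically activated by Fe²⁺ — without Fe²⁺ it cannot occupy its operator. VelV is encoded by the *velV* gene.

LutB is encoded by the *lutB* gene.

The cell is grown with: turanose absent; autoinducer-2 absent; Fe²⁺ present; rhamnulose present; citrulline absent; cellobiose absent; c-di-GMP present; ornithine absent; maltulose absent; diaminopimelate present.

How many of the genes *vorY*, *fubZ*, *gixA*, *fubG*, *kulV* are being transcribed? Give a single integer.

1

Cellobiose is absent, so TorU is inactive.
Turanose is absent, so QuvF is active.
With repressor QuvF bound, *vorY* is not transcribed.
→ *vorY* is OFF.
c-di-GMP is present, so KosT is inactive.
Autoinducer-2 is absent, so FubW is active.
With repressor FubW bound, *lutB* is not transcribed.
So LutB is not produced.
Maltulose is absent, so ElnH is inactive.
With no repressor bound, *kosP* is transcribed.
So KosP is produced and active.
With repressor KosP bound, *fubZ* is not transcribed.
→ *fubZ* is OFF.
Fe²⁺ is present, so KepE is active.
Citrulline is absent, so GorU is active.
With repressor KepE bound, *gixA* is not transcribed.
→ *gixA* is OFF.
Diaminopimelate is present, so OrvE is inactive.
Ornithine is absent, so NolM is inactive.
With no repressor bound, *velV* is transcribed.
So VelV is produced and active.
With repressor VelV bound, *fubG* is not transcribed.
→ *fubG* is OFF.
Rhamnulose is present, so YilK is inactive.
With no repressor bound, *kulV* is transcribed.
→ *kulV* is ON.
1 of the 5 genes is transcribed.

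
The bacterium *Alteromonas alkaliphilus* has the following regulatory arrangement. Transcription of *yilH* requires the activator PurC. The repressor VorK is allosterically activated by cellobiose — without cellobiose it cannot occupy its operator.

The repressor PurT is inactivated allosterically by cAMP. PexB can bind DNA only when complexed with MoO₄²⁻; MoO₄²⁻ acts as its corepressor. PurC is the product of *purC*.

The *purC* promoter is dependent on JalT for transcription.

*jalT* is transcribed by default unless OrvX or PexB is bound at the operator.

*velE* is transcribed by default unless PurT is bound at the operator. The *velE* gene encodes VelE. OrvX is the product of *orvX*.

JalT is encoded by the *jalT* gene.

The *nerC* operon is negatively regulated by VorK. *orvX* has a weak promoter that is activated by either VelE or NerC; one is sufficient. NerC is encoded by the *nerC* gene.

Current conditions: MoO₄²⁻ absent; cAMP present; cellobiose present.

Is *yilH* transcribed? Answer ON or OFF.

cAMP is present, so PurT is inactive.
With no repressor bound, *velE* is transcribed.
So VelE is produced and active.
Cellobiose is present, so VorK is active.
With repressor VorK bound, *nerC* is not transcribed.
So NerC is not produced.
Activator VelE is present, so *orvX* is transcribed.
So OrvX is produced and active.
MoO₄²⁻ is absent, so PexB is inactive.
With repressor OrvX bound, *jalT* is not transcribed.
So JalT is not produced.
Required activator JalT is absent, so *purC* is not transcribed.
So PurC is not produced.
Required activator PurC is absent, so *yilH* is not transcribed.

OFF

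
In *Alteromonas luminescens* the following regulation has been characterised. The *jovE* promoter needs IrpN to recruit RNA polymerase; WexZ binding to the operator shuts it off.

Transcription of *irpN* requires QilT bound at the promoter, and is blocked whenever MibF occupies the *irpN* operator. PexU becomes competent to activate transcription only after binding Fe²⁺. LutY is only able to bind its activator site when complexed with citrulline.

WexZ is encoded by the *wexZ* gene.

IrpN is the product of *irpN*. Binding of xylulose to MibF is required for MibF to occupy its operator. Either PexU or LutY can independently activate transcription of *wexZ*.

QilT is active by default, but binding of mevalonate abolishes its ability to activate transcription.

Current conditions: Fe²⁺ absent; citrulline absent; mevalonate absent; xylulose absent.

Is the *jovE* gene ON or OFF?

Fe²⁺ is absent, so PexU is inactive.
Citrulline is absent, so LutY is inactive.
No activator is available at the *wexZ* promoter, so *wexZ* is not transcribed.
So WexZ is not produced.
Xylulose is absent, so MibF is inactive.
Mevalonate is absent, so QilT is active.
No repressor is bound and QilT is active, so *irpN* is transcribed.
So IrpN is produced and active.
No repressor is bound and IrpN is active, so *jovE* is transcribed.

ON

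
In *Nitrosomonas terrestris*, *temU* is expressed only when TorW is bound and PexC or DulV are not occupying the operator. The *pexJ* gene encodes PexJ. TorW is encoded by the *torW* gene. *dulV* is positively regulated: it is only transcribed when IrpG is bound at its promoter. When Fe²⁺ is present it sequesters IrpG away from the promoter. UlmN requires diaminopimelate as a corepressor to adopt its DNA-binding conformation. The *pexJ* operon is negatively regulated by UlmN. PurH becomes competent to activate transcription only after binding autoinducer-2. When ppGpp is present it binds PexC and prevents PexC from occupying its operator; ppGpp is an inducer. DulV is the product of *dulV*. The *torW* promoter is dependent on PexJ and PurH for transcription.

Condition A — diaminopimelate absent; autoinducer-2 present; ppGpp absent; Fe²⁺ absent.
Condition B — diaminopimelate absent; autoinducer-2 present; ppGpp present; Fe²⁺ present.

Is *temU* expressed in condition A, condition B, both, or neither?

B only

Condition A:
Diaminopimelate is absent, so UlmN is inactive.
With no repressor bound, *pexJ* is transcribed.
So PexJ is produced and active.
Autoinducer-2 is present, so PurH is active.
No repressor is bound and PexJ and PurH are active, so *torW* is transcribed.
So TorW is produced and active.
ppGpp is absent, so PexC is active.
Fe²⁺ is absent, so IrpG is active.
No repressor is bound and IrpG is active, so *dulV* is transcribed.
So DulV is produced and active.
With repressor PexC bound, *temU* is not transcribed.
→ *temU* is OFF in A.
Condition B:
Diaminopimelate is absent, so UlmN is inactive.
With no repressor bound, *pexJ* is transcribed.
So PexJ is produced and active.
Autoinducer-2 is present, so PurH is active.
No repressor is bound and PexJ and PurH are active, so *torW* is transcribed.
So TorW is produced and active.
ppGpp is present, so PexC is inactive.
Fe²⁺ is present, so IrpG is inactive.
Required activator IrpG is absent, so *dulV* is not transcribed.
So DulV is not produced.
No repressor is bound and TorW is active, so *temU* is transcribed.
→ *temU* is ON in B.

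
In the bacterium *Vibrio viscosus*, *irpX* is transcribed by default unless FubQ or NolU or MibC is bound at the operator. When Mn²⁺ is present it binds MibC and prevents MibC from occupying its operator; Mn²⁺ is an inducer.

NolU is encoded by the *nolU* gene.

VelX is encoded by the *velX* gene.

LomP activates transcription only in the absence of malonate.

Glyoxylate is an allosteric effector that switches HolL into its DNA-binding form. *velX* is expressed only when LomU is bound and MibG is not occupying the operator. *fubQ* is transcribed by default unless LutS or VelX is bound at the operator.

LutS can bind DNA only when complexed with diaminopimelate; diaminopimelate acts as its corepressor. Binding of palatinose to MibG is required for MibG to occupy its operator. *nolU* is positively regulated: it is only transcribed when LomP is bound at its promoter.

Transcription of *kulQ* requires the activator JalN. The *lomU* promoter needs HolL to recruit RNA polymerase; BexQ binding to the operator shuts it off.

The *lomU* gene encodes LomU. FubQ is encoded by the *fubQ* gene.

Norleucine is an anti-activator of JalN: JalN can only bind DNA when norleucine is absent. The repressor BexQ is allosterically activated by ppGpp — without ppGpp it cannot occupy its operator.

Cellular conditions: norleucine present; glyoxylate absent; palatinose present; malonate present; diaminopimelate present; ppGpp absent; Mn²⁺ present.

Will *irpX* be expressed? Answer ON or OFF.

ON

Diaminopimelate is present, so LutS is active.
Glyoxylate is absent, so HolL is inactive.
ppGpp is absent, so BexQ is inactive.
Required activator HolL is absent, so *lomU* is not transcribed.
So LomU is not produced.
Palatinose is present, so MibG is active.
With repressor MibG bound, *velX* is not transcribed.
So VelX is not produced.
With repressor LutS bound, *fubQ* is not transcribed.
So FubQ is not produced.
Malonate is present, so LomP is inactive.
Required activator LomP is absent, so *nolU* is not transcribed.
So NolU is not produced.
Mn²⁺ is present, so MibC is inactive.
With no repressor bound, *irpX* is transcribed.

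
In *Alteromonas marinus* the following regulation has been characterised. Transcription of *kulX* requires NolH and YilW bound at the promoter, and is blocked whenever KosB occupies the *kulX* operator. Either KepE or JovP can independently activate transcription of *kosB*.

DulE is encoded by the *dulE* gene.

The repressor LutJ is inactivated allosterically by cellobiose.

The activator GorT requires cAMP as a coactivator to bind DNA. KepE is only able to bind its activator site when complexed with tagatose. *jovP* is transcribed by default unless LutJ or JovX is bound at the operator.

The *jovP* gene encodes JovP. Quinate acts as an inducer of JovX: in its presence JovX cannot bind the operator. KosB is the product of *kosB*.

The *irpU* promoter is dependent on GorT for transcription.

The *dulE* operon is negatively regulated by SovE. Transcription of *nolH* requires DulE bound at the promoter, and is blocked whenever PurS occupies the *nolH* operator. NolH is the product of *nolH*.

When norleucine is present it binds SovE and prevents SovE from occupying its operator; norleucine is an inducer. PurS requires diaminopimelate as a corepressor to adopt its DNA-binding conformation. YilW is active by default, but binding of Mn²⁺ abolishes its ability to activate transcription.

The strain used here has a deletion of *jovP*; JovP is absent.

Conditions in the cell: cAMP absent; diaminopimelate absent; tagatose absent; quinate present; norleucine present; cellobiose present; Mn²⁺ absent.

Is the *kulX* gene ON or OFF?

Norleucine is present, so SovE is inactive.
With no repressor bound, *dulE* is transcribed.
So DulE is produced and active.
Diaminopimelate is absent, so PurS is inactive.
No repressor is bound and DulE is active, so *nolH* is transcribed.
So NolH is produced and active.
Tagatose is absent, so KepE is inactive.
JovP is non-functional in this strain, so it has no effect.
No activator is available at the *kosB* promoter, so *kosB* is not transcribed.
So KosB is not produced.
Mn²⁺ is absent, so YilW is active.
No repressor is bound and NolH and YilW are active, so *kulX* is transcribed.

ON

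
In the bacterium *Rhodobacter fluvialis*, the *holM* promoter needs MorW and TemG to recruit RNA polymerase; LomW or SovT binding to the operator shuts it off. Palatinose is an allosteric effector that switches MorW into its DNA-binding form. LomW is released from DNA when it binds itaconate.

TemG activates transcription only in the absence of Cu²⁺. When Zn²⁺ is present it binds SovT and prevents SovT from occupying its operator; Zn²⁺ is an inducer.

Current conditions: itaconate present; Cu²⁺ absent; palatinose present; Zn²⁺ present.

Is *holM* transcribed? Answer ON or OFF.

Palatinose is present, so MorW is active.
Itaconate is present, so LomW is inactive.
Cu²⁺ is absent, so TemG is active.
Zn²⁺ is present, so SovT is inactive.
No repressor is bound and MorW and TemG are active, so *holM* is transcribed.

ON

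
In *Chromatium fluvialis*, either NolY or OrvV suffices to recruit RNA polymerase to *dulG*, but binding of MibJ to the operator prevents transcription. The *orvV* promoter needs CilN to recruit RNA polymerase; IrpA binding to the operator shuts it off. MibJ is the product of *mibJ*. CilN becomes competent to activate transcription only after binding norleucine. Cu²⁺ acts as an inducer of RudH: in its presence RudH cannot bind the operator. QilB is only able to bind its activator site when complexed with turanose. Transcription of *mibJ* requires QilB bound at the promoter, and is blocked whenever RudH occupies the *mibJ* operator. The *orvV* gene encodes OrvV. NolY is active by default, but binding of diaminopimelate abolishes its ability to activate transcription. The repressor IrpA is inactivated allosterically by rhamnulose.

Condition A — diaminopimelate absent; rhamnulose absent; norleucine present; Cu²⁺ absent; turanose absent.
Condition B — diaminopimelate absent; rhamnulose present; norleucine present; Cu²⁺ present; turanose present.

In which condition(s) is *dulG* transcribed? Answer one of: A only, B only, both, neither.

A only

Condition A:
Diaminopimelate is absent, so NolY is active.
Rhamnulose is absent, so IrpA is active.
Norleucine is present, so CilN is active.
With repressor IrpA bound, *orvV* is not transcribed.
So OrvV is not produced.
Cu²⁺ is absent, so RudH is active.
Turanose is absent, so QilB is inactive.
With repressor RudH bound, *mibJ* is not transcribed.
So MibJ is not produced.
Activator NolY is present, so *dulG* is transcribed.
→ *dulG* is ON in A.
Condition B:
Diaminopimelate is absent, so NolY is active.
Rhamnulose is present, so IrpA is inactive.
Norleucine is present, so CilN is active.
No repressor is bound and CilN is active, so *orvV* is transcribed.
So OrvV is produced and active.
Cu²⁺ is present, so RudH is inactive.
Turanose is present, so QilB is active.
No repressor is bound and QilB is active, so *mibJ* is transcribed.
So MibJ is produced and active.
With repressor MibJ bound, *dulG* is not transcribed.
→ *dulG* is OFF in B.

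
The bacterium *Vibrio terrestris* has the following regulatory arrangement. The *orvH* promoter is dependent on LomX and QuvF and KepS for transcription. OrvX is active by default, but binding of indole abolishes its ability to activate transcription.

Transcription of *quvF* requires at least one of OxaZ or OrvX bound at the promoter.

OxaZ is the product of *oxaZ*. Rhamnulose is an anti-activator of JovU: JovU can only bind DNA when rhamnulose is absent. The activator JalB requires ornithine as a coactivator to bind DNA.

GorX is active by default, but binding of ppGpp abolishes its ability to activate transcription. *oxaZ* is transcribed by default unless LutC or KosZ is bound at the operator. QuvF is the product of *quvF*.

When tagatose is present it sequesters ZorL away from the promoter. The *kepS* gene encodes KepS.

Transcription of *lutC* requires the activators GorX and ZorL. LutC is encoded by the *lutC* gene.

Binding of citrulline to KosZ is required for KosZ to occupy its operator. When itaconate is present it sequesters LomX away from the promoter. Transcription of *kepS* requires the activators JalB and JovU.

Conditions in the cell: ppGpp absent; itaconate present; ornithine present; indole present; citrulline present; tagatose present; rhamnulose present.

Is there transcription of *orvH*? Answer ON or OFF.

Itaconate is present, so LomX is inactive.
ppGpp is absent, so GorX is active.
Tagatose is present, so ZorL is inactive.
Required activator ZorL is absent, so *lutC* is not transcribed.
So LutC is not produced.
Citrulline is present, so KosZ is active.
With repressor KosZ bound, *oxaZ* is not transcribed.
So OxaZ is not produced.
Indole is present, so OrvX is inactive.
No activator is available at the *quvF* promoter, so *quvF* is not transcribed.
So QuvF is not produced.
Ornithine is present, so JalB is active.
Rhamnulose is present, so JovU is inactive.
Required activator JovU is absent, so *kepS* is not transcribed.
So KepS is not produced.
Required activator LomX is absent, so *orvH* is not transcribed.

OFF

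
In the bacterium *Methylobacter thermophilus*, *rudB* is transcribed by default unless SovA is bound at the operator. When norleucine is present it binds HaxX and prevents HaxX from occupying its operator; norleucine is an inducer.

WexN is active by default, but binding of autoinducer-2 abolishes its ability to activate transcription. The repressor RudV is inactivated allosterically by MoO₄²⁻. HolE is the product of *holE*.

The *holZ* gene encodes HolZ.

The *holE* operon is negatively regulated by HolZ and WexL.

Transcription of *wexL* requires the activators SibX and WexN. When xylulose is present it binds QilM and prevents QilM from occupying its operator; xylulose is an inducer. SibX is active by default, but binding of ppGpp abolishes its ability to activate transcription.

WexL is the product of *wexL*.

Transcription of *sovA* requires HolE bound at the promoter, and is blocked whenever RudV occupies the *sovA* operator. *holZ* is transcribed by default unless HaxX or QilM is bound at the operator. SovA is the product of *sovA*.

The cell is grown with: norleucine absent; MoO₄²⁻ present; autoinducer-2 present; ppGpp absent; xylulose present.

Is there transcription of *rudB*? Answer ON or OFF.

OFF

Norleucine is absent, so HaxX is active.
Xylulose is present, so QilM is inactive.
With repressor HaxX bound, *holZ* is not transcribed.
So HolZ is not produced.
ppGpp is absent, so SibX is active.
Autoinducer-2 is present, so WexN is inactive.
Required activator WexN is absent, so *wexL* is not transcribed.
So WexL is not produced.
With no repressor bound, *holE* is transcribed.
So HolE is produced and active.
MoO₄²⁻ is present, so RudV is inactive.
No repressor is bound and HolE is active, so *sovA* is transcribed.
So SovA is produced and active.
With repressor SovA bound, *rudB* is not transcribed.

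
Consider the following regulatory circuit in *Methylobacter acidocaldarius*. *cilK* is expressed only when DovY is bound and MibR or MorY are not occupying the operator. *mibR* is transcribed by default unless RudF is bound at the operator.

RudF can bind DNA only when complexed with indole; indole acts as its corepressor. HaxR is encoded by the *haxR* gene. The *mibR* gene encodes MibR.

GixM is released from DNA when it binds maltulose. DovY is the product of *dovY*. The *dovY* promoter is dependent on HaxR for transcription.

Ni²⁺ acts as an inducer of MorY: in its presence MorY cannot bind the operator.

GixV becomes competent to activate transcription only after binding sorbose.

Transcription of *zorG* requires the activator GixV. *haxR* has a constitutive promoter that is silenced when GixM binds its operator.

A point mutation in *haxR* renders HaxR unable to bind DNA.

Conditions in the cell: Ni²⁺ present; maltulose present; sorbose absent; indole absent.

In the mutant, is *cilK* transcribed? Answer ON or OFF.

Indole is absent, so RudF is inactive.
With no repressor bound, *mibR* is transcribed.
So MibR is produced and active.
Ni²⁺ is present, so MorY is inactive.
HaxR is non-functional in this strain, so it has no effect.
Required activator HaxR is absent, so *dovY* is not transcribed.
So DovY is not produced.
With repressor MibR bound, *cilK* is not transcribed.

OFF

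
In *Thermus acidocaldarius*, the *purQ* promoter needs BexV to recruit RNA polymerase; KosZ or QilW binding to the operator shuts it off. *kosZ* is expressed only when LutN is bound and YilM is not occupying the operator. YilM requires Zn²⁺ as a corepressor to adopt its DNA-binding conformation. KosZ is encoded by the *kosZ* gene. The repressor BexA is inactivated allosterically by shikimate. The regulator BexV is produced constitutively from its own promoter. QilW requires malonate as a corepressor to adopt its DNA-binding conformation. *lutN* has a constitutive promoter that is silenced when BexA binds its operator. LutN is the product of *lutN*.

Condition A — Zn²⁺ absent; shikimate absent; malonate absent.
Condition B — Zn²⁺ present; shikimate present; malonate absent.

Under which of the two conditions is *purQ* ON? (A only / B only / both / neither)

Condition A:
Zn²⁺ is absent, so YilM is inactive.
Shikimate is absent, so BexA is active.
With repressor BexA bound, *lutN* is not transcribed.
So LutN is not produced.
Required activator LutN is absent, so *kosZ* is not transcribed.
So KosZ is not produced.
Malonate is absent, so QilW is inactive.
BexV is produced constitutively and is active.
No repressor is bound and BexV is active, so *purQ* is transcribed.
→ *purQ* is ON in A.
Condition B:
Zn²⁺ is present, so YilM is active.
Shikimate is present, so BexA is inactive.
With no repressor bound, *lutN* is transcribed.
So LutN is produced and active.
With repressor YilM bound, *kosZ* is not transcribed.
So KosZ is not produced.
Malonate is absent, so QilW is inactive.
BexV is produced constitutively and is active.
No repressor is bound and BexV is active, so *purQ* is transcribed.
→ *purQ* is ON in B.

both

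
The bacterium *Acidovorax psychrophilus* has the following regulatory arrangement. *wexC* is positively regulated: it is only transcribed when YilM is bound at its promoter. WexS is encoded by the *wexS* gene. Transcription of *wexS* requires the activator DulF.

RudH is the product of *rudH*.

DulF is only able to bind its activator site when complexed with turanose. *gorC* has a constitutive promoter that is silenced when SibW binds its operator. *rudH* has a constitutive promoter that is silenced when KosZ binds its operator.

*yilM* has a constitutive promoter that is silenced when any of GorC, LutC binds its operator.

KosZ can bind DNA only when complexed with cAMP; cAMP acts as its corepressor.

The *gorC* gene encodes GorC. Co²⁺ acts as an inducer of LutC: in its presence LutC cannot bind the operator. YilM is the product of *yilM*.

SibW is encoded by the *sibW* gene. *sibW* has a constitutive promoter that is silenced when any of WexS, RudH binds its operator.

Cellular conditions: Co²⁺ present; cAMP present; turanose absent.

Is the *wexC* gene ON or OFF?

ON

Turanose is absent, so DulF is inactive.
Required activator DulF is absent, so *wexS* is not transcribed.
So WexS is not produced.
cAMP is present, so KosZ is active.
With repressor KosZ bound, *rudH* is not transcribed.
So RudH is not produced.
With no repressor bound, *sibW* is transcribed.
So SibW is produced and active.
With repressor SibW bound, *gorC* is not transcribed.
So GorC is not produced.
Co²⁺ is present, so LutC is inactive.
With no repressor bound, *yilM* is transcribed.
So YilM is produced and active.
No repressor is bound and YilM is active, so *wexC* is transcribed.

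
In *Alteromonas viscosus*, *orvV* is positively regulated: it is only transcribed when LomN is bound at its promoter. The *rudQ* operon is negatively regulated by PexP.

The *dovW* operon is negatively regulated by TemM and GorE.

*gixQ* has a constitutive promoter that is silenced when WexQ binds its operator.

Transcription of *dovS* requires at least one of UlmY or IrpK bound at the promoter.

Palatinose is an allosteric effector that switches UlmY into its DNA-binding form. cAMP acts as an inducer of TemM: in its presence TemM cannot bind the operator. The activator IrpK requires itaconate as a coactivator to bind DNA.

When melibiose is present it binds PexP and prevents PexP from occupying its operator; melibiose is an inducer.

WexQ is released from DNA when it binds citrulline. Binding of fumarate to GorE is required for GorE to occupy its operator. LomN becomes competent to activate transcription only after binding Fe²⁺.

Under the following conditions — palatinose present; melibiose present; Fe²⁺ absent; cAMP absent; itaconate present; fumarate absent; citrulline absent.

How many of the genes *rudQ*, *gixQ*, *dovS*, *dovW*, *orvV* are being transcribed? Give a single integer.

2

Melibiose is present, so PexP is inactive.
With no repressor bound, *rudQ* is transcribed.
→ *rudQ* is ON.
Citrulline is absent, so WexQ is active.
With repressor WexQ bound, *gixQ* is not transcribed.
→ *gixQ* is OFF.
Palatinose is present, so UlmY is active.
Itaconate is present, so IrpK is active.
Activator UlmY is present, so *dovS* is transcribed.
→ *dovS* is ON.
cAMP is absent, so TemM is active.
Fumarate is absent, so GorE is inactive.
With repressor TemM bound, *dovW* is not transcribed.
→ *dovW* is OFF.
Fe²⁺ is absent, so LomN is inactive.
Required activator LomN is absent, so *orvV* is not transcribed.
→ *orvV* is OFF.
2 of the 5 genes are transcribed.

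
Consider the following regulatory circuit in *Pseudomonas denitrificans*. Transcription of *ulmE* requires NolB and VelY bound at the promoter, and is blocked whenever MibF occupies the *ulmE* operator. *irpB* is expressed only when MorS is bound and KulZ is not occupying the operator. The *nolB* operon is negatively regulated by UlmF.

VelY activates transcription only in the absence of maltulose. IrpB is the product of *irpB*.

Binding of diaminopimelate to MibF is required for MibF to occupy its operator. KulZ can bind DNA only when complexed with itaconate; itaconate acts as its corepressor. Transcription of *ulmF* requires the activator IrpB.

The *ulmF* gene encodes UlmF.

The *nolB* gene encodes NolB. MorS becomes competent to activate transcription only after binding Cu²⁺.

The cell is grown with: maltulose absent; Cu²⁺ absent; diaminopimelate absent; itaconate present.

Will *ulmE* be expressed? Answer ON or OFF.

ON

Cu²⁺ is absent, so MorS is inactive.
Itaconate is present, so KulZ is active.
With repressor KulZ bound, *irpB* is not transcribed.
So IrpB is not produced.
Required activator IrpB is absent, so *ulmF* is not transcribed.
So UlmF is not produced.
With no repressor bound, *nolB* is transcribed.
So NolB is produced and active.
Maltulose is absent, so VelY is active.
Diaminopimelate is absent, so MibF is inactive.
No repressor is bound and NolB and VelY are active, so *ulmE* is transcribed.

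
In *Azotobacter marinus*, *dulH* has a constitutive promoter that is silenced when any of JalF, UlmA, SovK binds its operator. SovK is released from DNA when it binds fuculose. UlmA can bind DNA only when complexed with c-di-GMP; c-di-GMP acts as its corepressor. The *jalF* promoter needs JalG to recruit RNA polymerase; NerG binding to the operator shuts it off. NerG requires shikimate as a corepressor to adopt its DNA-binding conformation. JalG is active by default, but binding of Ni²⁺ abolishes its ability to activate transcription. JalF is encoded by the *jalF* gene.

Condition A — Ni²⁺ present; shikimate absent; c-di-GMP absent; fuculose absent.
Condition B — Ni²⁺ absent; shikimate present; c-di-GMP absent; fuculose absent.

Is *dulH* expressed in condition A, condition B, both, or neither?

Condition A:
Ni²⁺ is present, so JalG is inactive.
Shikimate is absent, so NerG is inactive.
Required activator JalG is absent, so *jalF* is not transcribed.
So JalF is not produced.
c-di-GMP is absent, so UlmA is inactive.
Fuculose is absent, so SovK is active.
With repressor SovK bound, *dulH* is not transcribed.
→ *dulH* is OFF in A.
Condition B:
Ni²⁺ is absent, so JalG is active.
Shikimate is present, so NerG is active.
With repressor NerG bound, *jalF* is not transcribed.
So JalF is not produced.
c-di-GMP is absent, so UlmA is inactive.
Fuculose is absent, so SovK is active.
With repressor SovK bound, *dulH* is not transcribed.
→ *dulH* is OFF in B.

neither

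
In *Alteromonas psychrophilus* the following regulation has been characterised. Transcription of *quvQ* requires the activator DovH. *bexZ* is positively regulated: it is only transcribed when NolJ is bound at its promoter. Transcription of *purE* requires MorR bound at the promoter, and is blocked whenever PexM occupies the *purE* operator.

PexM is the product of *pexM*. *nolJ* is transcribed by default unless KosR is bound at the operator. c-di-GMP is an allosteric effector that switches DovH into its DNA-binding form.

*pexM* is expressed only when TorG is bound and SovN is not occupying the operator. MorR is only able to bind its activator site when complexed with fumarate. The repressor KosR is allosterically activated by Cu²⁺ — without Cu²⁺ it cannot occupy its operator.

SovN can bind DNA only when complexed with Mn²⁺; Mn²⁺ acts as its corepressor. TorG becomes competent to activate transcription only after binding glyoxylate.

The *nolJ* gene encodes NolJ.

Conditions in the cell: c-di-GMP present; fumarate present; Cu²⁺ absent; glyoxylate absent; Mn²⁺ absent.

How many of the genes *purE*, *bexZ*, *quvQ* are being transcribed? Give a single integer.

3

Glyoxylate is absent, so TorG is inactive.
Mn²⁺ is absent, so SovN is inactive.
Required activator TorG is absent, so *pexM* is not transcribed.
So PexM is not produced.
Fumarate is present, so MorR is active.
No repressor is bound and MorR is active, so *purE* is transcribed.
→ *purE* is ON.
Cu²⁺ is absent, so KosR is inactive.
With no repressor bound, *nolJ* is transcribed.
So NolJ is produced and active.
No repressor is bound and NolJ is active, so *bexZ* is transcribed.
→ *bexZ* is ON.
c-di-GMP is present, so DovH is active.
No repressor is bound and DovH is active, so *quvQ* is transcribed.
→ *quvQ* is ON.
3 of the 3 genes are transcribed.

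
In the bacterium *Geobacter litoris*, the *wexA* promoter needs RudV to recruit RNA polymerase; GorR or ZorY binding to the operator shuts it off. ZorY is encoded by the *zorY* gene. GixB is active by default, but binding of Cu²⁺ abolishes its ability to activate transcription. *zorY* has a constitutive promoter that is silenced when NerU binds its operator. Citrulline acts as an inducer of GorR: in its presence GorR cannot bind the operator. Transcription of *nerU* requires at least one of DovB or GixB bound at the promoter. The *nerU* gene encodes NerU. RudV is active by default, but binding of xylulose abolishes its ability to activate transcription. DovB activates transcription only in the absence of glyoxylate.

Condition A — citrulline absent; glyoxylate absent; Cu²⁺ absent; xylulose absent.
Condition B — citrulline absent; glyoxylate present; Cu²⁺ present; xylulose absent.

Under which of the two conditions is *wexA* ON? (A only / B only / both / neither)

neither

Condition A:
Citrulline is absent, so GorR is active.
Glyoxylate is absent, so DovB is active.
Cu²⁺ is absent, so GixB is active.
Activator DovB is present, so *nerU* is transcribed.
So NerU is produced and active.
With repressor NerU bound, *zorY* is not transcribed.
So ZorY is not produced.
Xylulose is absent, so RudV is active.
With repressor GorR bound, *wexA* is not transcribed.
→ *wexA* is OFF in A.
Condition B:
Citrulline is absent, so GorR is active.
Glyoxylate is present, so DovB is inactive.
Cu²⁺ is present, so GixB is inactive.
No activator is available at the *nerU* promoter, so *nerU* is not transcribed.
So NerU is not produced.
With no repressor bound, *zorY* is transcribed.
So ZorY is produced and active.
Xylulose is absent, so RudV is active.
With repressor GorR bound, *wexA* is not transcribed.
→ *wexA* is OFF in B.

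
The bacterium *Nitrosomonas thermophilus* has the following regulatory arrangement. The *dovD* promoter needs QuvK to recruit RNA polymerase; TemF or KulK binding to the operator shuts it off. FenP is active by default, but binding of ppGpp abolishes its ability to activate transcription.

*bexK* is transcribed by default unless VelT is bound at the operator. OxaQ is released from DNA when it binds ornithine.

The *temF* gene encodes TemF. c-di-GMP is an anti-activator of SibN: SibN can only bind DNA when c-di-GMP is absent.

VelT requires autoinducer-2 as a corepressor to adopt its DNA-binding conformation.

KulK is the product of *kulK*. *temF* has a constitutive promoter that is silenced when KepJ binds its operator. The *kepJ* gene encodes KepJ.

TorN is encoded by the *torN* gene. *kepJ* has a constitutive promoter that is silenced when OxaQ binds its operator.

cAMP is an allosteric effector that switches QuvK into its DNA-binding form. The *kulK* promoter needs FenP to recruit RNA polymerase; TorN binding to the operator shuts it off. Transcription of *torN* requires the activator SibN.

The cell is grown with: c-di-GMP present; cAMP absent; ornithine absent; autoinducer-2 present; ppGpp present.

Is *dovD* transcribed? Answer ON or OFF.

Ornithine is absent, so OxaQ is active.
With repressor OxaQ bound, *kepJ* is not transcribed.
So KepJ is not produced.
With no repressor bound, *temF* is transcribed.
So TemF is produced and active.
ppGpp is present, so FenP is inactive.
c-di-GMP is present, so SibN is inactive.
Required activator SibN is absent, so *torN* is not transcribed.
So TorN is not produced.
Required activator FenP is absent, so *kulK* is not transcribed.
So KulK is not produced.
cAMP is absent, so QuvK is inactive.
With repressor TemF bound, *dovD* is not transcribed.

OFF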